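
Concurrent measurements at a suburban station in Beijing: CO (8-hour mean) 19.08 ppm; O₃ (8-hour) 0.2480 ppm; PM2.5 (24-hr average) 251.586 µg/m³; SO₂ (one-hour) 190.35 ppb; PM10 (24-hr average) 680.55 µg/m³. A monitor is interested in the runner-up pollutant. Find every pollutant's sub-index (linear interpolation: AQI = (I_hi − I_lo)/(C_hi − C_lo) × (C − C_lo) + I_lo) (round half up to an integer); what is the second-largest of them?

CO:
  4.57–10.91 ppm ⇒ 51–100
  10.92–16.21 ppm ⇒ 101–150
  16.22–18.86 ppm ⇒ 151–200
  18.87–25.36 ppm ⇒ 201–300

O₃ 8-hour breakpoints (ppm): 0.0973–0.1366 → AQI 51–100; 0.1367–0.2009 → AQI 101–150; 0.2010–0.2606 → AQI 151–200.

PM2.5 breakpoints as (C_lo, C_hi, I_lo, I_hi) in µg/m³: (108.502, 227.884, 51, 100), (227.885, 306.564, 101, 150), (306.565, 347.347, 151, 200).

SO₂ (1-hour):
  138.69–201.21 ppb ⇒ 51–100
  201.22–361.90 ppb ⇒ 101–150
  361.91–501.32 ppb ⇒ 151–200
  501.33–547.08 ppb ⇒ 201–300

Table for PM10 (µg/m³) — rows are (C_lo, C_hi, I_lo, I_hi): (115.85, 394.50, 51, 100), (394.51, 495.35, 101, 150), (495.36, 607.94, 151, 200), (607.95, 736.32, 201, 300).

CO 19.08: bracket 18.87–25.36 → index 201–300; slope 99/6.49, offset 0.21.
AQI = 201 + 99/6.49·0.21 ≈ 204.20 ⇒ 204.
O₃: row 0.2010–0.2606 (AQI 151–200). (200−151)·(0.2480−0.2010)/(0.2606−0.2010) + 151 = 49·0.0470/0.0596 + 151 ≈ 189.64 → 190.
PM2.5: 251.586 lies in 227.885–306.564, so I_lo=101, I_hi=150, C_lo=227.885, C_hi=306.564.
(150−101)/(306.564−227.885) × (251.586−227.885) + 101 = 49/78.679 × 23.701 + 101 ≈ 115.76 → 116.
SO₂: 190.35 lies in 138.69–201.21, so I_lo=51, I_hi=100, C_lo=138.69, C_hi=201.21.
(100−51)/(201.21−138.69) × (190.35−138.69) + 51 = 49/62.52 × 51.66 + 51 ≈ 91.49 → 91.
PM10: row 607.95–736.32 (AQI 201–300). (300−201)·(680.55−607.95)/(736.32−607.95) + 201 = 99·72.60/128.37 + 201 ≈ 256.99 → 257.
Sub-indices: CO→204, O₃→190, PM2.5→116, SO₂→91, PM10→257. Ranked high→low: 257, 204, 190, 116, 91. Second-highest sub-index = 204.

204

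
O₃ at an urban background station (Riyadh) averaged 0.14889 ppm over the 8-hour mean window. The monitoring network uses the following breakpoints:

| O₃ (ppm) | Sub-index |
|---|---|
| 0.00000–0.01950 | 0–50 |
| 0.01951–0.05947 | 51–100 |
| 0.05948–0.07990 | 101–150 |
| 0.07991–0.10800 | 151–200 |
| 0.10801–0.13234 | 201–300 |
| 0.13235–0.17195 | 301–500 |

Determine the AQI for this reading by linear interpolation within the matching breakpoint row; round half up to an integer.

O₃: 0.14889 lies in 0.13235–0.17195, so I_lo=301, I_hi=500, C_lo=0.13235, C_hi=0.17195.
(500−301)/(0.17195−0.13235) × (0.14889−0.13235) + 301 = 199/0.03960 × 0.01654 + 301 ≈ 384.12 → 384.
AQI 384 falls in the Hazardous category.

384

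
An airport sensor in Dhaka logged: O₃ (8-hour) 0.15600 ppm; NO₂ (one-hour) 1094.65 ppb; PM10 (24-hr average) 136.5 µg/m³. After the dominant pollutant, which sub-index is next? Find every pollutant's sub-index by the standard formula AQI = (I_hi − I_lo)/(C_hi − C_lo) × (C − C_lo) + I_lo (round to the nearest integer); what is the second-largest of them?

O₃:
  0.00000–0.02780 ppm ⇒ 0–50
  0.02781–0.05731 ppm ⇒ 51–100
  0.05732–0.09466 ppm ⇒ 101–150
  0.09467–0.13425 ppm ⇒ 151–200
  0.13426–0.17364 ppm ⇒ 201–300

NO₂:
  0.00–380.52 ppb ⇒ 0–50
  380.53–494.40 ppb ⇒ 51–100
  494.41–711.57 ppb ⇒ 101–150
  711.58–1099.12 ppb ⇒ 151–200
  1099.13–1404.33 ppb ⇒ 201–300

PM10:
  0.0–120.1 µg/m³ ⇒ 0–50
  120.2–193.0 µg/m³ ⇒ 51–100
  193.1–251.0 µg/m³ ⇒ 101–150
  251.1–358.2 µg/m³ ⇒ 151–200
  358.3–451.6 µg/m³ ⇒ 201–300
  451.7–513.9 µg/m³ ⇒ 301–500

O₃: 0.15600 lies in 0.13426–0.17364, so I_lo=201, I_hi=300, C_lo=0.13426, C_hi=0.17364.
(300−201)/(0.17364−0.13426) × (0.15600−0.13426) + 201 = 99/0.03938 × 0.02174 + 201 ≈ 255.65 → 256.
NO₂: 1094.65 lies in 711.58–1099.12, so I_lo=151, I_hi=200, C_lo=711.58, C_hi=1099.12.
(200−151)/(1099.12−711.58) × (1094.65−711.58) + 151 = 49/387.54 × 383.07 + 151 ≈ 199.43 → 199.
PM10: 136.5 ∈ [120.2, 193.0] ↔ index [51, 100].
51 + (136.5−120.2)·(100−51)/(193.0−120.2) = 51 + 16.3·49/72.8 ≈ 61.97, so AQI = 62.
Sub-indices: O₃→256, NO₂→199, PM10→62. Ranked high→low: 256, 199, 62. Second-highest sub-index = 199.

199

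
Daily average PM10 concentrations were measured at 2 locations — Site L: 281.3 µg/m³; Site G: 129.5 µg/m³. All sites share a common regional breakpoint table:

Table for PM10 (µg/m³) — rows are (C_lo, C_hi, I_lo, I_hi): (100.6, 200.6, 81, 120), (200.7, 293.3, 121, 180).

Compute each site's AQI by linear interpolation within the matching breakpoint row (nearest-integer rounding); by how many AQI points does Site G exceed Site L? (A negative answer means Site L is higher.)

Site L: 281.3 ∈ [200.7, 293.3] ↔ index [121, 180].
121 + (281.3−200.7)·(180−121)/(293.3−200.7) = 121 + 80.6·59/92.6 ≈ 172.35, so AQI = 172.
Site G 129.5: bracket 100.6–200.6 → index 81–120; slope 39/100.0, offset 28.9.
AQI = 81 + 39/100.0·28.9 ≈ 92.27 ⇒ 92.
AQIs: Site L=172, Site G=92. Site G (92) − Site L (172) = -80.

-80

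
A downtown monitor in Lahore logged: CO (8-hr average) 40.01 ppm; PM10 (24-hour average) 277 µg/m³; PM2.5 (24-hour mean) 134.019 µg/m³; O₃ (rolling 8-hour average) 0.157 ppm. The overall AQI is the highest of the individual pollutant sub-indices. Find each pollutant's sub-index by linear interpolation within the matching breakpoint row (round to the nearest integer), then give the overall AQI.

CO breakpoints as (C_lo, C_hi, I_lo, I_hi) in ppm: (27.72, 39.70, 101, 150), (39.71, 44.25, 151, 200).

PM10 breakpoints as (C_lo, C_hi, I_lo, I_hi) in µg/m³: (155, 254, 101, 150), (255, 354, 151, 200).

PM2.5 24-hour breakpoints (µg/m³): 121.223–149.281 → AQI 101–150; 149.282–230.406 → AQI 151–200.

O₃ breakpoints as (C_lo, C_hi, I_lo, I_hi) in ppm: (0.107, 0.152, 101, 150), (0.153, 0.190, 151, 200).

162

CO: 40.01 ∈ [39.71, 44.25] ↔ index [151, 200].
151 + (40.01−39.71)·(200−151)/(44.25−39.71) = 151 + 0.30·49/4.54 ≈ 154.24, so AQI = 154.
PM10: 277 ∈ [255, 354] ↔ index [151, 200].
151 + (277−255)·(200−151)/(354−255) = 151 + 22·49/99 ≈ 161.89, so AQI = 162.
PM2.5: row 121.223–149.281 (AQI 101–150). (150−101)·(134.019−121.223)/(149.281−121.223) + 101 = 49·12.796/28.058 + 101 ≈ 123.35 → 123.
O₃: 0.157 ∈ [0.153, 0.190] ↔ index [151, 200].
151 + (0.157−0.153)·(200−151)/(0.190−0.153) = 151 + 0.004·49/0.037 ≈ 156.30, so AQI = 156.
Sub-indices: CO→154, PM10→162, PM2.5→123, O₃→156. Overall AQI = max = 162; dominant pollutant is PM10.
AQI 162: Unhealthy.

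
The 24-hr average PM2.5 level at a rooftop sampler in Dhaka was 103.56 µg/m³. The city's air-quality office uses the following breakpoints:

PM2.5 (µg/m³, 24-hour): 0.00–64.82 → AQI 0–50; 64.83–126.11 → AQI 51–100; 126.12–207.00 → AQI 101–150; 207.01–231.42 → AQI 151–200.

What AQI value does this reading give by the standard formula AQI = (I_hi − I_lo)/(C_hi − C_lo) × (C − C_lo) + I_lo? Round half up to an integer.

82

PM2.5: row 64.83–126.11 (AQI 51–100). (100−51)·(103.56−64.83)/(126.11−64.83) + 51 = 49·38.73/61.28 + 51 ≈ 81.97 → 82.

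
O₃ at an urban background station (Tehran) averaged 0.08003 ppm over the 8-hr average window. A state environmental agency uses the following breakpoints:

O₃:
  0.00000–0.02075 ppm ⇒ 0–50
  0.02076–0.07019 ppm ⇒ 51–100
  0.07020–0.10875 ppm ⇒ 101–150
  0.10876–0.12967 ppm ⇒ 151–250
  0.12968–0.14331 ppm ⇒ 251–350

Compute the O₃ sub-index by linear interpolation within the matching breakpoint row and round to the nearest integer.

113

O₃: 0.08003 ∈ [0.07020, 0.10875] ↔ index [101, 150].
101 + (0.08003−0.07020)·(150−101)/(0.10875−0.07020) = 101 + 0.00983·49/0.03855 ≈ 113.49, so AQI = 113.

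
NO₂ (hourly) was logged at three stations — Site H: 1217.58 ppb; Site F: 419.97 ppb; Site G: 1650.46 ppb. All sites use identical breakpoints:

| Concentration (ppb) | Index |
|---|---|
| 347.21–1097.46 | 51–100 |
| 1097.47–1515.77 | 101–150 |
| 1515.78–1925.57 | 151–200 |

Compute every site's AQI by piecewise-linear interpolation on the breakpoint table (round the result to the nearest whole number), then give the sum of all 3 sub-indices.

338

Site H: 1217.58 ∈ [1097.47, 1515.77] ↔ index [101, 150].
101 + (1217.58−1097.47)·(150−101)/(1515.77−1097.47) = 101 + 120.11·49/418.30 ≈ 115.07, so AQI = 115.
Site F: row 347.21–1097.46 (AQI 51–100). (100−51)·(419.97−347.21)/(1097.46−347.21) + 51 = 49·72.76/750.25 + 51 ≈ 55.75 → 56.
Site G: row 1515.78–1925.57 (AQI 151–200). (200−151)·(1650.46−1515.78)/(1925.57−1515.78) + 151 = 49·134.68/409.79 + 151 ≈ 167.10 → 167.
AQIs: Site H=115, Site F=56, Site G=167. Sum = 115 + 56 + 167 = 338.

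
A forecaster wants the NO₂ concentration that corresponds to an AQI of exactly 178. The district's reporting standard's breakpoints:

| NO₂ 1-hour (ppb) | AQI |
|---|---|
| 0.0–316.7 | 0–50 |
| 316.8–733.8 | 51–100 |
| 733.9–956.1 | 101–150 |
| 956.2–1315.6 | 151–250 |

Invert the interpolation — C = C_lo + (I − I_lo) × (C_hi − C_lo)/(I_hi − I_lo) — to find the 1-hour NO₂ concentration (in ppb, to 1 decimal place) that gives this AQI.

AQI 178 lies in the 151–250 band, which corresponds to 956.2–1315.6 ppb.
C = 956.2 + (178−151)×(1315.6−956.2)/(250−151) = 956.2 + 27×359.4/99 ≈ 1054.218 ppb → 1054.2 ppb to 1 dp.

1054.2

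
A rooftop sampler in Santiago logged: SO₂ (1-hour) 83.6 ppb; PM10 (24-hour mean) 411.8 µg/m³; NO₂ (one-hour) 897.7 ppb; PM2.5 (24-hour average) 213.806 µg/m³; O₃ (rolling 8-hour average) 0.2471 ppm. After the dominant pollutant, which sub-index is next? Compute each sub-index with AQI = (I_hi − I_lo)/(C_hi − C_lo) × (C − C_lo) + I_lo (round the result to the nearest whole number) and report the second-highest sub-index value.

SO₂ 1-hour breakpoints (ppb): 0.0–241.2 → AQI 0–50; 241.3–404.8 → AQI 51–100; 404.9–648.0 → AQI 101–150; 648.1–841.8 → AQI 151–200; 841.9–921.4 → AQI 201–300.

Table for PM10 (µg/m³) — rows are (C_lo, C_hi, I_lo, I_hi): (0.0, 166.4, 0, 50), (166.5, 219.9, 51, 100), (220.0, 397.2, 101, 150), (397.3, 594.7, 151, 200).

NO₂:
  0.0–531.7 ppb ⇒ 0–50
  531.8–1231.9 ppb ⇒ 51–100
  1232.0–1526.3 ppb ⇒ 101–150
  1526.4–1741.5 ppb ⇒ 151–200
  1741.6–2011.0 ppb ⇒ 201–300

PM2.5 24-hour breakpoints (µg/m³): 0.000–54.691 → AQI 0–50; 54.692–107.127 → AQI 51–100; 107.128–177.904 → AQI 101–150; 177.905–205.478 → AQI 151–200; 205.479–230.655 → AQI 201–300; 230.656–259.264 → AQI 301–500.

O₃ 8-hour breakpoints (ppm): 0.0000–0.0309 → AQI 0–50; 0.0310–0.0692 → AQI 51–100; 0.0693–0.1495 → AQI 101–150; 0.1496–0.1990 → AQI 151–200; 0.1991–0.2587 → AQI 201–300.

SO₂: 83.6 ∈ [0.0, 241.2] ↔ index [0, 50].
0 + (83.6−0.0)·(50−0)/(241.2−0.0) = 0 + 83.6·50/241.2 ≈ 17.33, so AQI = 17.
PM10: 411.8 ∈ [397.3, 594.7] ↔ index [151, 200].
151 + (411.8−397.3)·(200−151)/(594.7−397.3) = 151 + 14.5·49/197.4 ≈ 154.60, so AQI = 155.
NO₂: 897.7 lies in 531.8–1231.9, so I_lo=51, I_hi=100, C_lo=531.8, C_hi=1231.9.
(100−51)/(1231.9−531.8) × (897.7−531.8) + 51 = 49/700.1 × 365.9 + 51 ≈ 76.61 → 77.
PM2.5: 213.806 ∈ [205.479, 230.655] ↔ index [201, 300].
201 + (213.806−205.479)·(300−201)/(230.655−205.479) = 201 + 8.327·99/25.176 ≈ 233.74, so AQI = 234.
O₃: row 0.1991–0.2587 (AQI 201–300). (300−201)·(0.2471−0.1991)/(0.2587−0.1991) + 201 = 99·0.0480/0.0596 + 201 ≈ 280.73 → 281.
Sub-indices: SO₂→17, PM10→155, NO₂→77, PM2.5→234, O₃→281. Ranked high→low: 281, 234, 155, 77, 17. Second-highest sub-index = 234.

234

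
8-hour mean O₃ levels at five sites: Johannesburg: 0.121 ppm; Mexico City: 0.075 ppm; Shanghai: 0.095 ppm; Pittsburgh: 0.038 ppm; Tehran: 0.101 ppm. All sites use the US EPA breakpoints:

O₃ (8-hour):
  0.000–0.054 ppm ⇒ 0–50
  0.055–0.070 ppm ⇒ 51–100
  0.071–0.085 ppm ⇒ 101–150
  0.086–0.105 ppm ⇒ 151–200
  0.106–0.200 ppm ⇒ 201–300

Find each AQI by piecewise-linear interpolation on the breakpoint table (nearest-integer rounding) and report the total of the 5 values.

731

Johannesburg: 0.121 lies in 0.106–0.200, so I_lo=201, I_hi=300, C_lo=0.106, C_hi=0.200.
(300−201)/(0.200−0.106) × (0.121−0.106) + 201 = 99/0.094 × 0.015 + 201 ≈ 216.80 → 217.
Mexico City 0.075: bracket 0.071–0.085 → index 101–150; slope 49/0.014, offset 0.004.
AQI = 101 + 49/0.014·0.004 ≈ 115.00 ⇒ 115.
Shanghai: 0.095 lies in 0.086–0.105, so I_lo=151, I_hi=200, C_lo=0.086, C_hi=0.105.
(200−151)/(0.105−0.086) × (0.095−0.086) + 151 = 49/0.019 × 0.009 + 151 ≈ 174.21 → 174.
Pittsburgh: 0.038 ∈ [0.000, 0.054] ↔ index [0, 50].
0 + (0.038−0.000)·(50−0)/(0.054−0.000) = 0 + 0.038·50/0.054 ≈ 35.19, so AQI = 35.
Tehran 0.101: bracket 0.086–0.105 → index 151–200; slope 49/0.019, offset 0.015.
AQI = 151 + 49/0.019·0.015 ≈ 189.68 ⇒ 190.
AQIs: Johannesburg=217, Mexico City=115, Shanghai=174, Pittsburgh=35, Tehran=190. Sum = 217 + 115 + 174 + 35 + 190 = 731.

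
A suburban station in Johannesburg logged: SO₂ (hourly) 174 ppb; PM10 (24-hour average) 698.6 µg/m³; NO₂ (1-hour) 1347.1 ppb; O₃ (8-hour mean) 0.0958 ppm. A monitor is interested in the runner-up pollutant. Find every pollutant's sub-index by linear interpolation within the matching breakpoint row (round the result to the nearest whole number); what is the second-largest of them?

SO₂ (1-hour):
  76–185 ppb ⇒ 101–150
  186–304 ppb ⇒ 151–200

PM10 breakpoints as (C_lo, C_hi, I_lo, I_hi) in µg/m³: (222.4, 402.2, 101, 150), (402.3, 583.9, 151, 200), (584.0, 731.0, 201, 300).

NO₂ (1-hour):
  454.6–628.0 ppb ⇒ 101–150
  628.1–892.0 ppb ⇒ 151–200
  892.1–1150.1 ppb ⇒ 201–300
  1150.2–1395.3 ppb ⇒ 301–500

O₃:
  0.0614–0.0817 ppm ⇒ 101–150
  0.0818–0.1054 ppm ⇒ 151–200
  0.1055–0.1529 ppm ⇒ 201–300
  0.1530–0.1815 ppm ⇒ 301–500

SO₂: 174 ∈ [76, 185] ↔ index [101, 150].
101 + (174−76)·(150−101)/(185−76) = 101 + 98·49/109 ≈ 145.06, so AQI = 145.
PM10 698.6: bracket 584.0–731.0 → index 201–300; slope 99/147.0, offset 114.6.
AQI = 201 + 99/147.0·114.6 ≈ 278.18 ⇒ 278.
NO₂: 1347.1 ∈ [1150.2, 1395.3] ↔ index [301, 500].
301 + (1347.1−1150.2)·(500−301)/(1395.3−1150.2) = 301 + 196.9·199/245.1 ≈ 460.87, so AQI = 461.
O₃: 0.0958 lies in 0.0818–0.1054, so I_lo=151, I_hi=200, C_lo=0.0818, C_hi=0.1054.
(200−151)/(0.1054−0.0818) × (0.0958−0.0818) + 151 = 49/0.0236 × 0.0140 + 151 ≈ 180.07 → 180.
Sub-indices: SO₂→145, PM10→278, NO₂→461, O₃→180. Ranked high→low: 461, 278, 180, 145. Second-highest sub-index = 278.

278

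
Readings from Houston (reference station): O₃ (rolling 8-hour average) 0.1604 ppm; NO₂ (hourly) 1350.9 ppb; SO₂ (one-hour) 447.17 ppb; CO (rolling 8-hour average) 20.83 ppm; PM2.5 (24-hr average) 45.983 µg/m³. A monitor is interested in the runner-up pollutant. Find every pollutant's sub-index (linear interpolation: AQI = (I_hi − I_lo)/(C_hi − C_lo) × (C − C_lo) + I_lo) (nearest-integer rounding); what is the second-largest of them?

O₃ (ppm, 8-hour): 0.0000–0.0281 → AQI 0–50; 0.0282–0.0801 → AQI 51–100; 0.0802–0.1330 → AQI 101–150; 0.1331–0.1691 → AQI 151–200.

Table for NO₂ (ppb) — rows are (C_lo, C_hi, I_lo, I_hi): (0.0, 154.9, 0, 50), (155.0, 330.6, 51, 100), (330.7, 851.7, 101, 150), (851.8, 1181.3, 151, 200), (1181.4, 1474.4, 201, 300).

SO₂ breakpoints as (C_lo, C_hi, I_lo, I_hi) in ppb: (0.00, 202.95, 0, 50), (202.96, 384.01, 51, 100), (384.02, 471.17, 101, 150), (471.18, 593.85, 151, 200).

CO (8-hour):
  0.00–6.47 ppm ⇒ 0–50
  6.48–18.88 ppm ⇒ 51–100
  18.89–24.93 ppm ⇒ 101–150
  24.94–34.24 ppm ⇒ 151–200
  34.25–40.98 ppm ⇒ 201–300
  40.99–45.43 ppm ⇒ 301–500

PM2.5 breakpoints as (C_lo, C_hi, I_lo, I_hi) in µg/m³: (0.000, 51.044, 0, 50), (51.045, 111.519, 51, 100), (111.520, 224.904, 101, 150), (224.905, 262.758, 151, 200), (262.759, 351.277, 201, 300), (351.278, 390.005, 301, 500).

188

O₃: 0.1604 ∈ [0.1331, 0.1691] ↔ index [151, 200].
151 + (0.1604−0.1331)·(200−151)/(0.1691−0.1331) = 151 + 0.0273·49/0.0360 ≈ 188.16, so AQI = 188.
NO₂: 1350.9 ∈ [1181.4, 1474.4] ↔ index [201, 300].
201 + (1350.9−1181.4)·(300−201)/(1474.4−1181.4) = 201 + 169.5·99/293.0 ≈ 258.27, so AQI = 258.
SO₂: 447.17 lies in 384.02–471.17, so I_lo=101, I_hi=150, C_lo=384.02, C_hi=471.17.
(150−101)/(471.17−384.02) × (447.17−384.02) + 101 = 49/87.15 × 63.15 + 101 ≈ 136.51 → 137.
CO 20.83: bracket 18.89–24.93 → index 101–150; slope 49/6.04, offset 1.94.
AQI = 101 + 49/6.04·1.94 ≈ 116.74 ⇒ 117.
PM2.5: 45.983 lies in 0.000–51.044, so I_lo=0, I_hi=50, C_lo=0.000, C_hi=51.044.
(50−0)/(51.044−0.000) × (45.983−0.000) + 0 = 50/51.044 × 45.983 + 0 ≈ 45.04 → 45.
Sub-indices: O₃→188, NO₂→258, SO₂→137, CO→117, PM2.5→45. Ranked high→low: 258, 188, 137, 117, 45. Second-highest sub-index = 188.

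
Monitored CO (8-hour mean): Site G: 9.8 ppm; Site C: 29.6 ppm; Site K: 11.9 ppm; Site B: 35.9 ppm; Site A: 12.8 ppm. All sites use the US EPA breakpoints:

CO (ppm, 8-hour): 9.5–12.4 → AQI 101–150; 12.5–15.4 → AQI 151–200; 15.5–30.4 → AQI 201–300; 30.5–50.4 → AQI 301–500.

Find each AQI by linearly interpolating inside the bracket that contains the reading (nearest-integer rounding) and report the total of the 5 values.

1054

Site G 9.8: bracket 9.5–12.4 → index 101–150; slope 49/2.9, offset 0.3.
AQI = 101 + 49/2.9·0.3 ≈ 106.07 ⇒ 106.
Site C 29.6: bracket 15.5–30.4 → index 201–300; slope 99/14.9, offset 14.1.
AQI = 201 + 99/14.9·14.1 ≈ 294.68 ⇒ 295.
Site K: 11.9 ∈ [9.5, 12.4] ↔ index [101, 150].
101 + (11.9−9.5)·(150−101)/(12.4−9.5) = 101 + 2.4·49/2.9 ≈ 141.55, so AQI = 142.
Site B 35.9: bracket 30.5–50.4 → index 301–500; slope 199/19.9, offset 5.4.
AQI = 301 + 199/19.9·5.4 ≈ 355.00 ⇒ 355.
Site A: 12.8 lies in 12.5–15.4, so I_lo=151, I_hi=200, C_lo=12.5, C_hi=15.4.
(200−151)/(15.4−12.5) × (12.8−12.5) + 151 = 49/2.9 × 0.3 + 151 ≈ 156.07 → 156.
AQIs: Site G=106, Site C=295, Site K=142, Site B=355, Site A=156. Sum = 106 + 295 + 142 + 355 + 156 = 1054.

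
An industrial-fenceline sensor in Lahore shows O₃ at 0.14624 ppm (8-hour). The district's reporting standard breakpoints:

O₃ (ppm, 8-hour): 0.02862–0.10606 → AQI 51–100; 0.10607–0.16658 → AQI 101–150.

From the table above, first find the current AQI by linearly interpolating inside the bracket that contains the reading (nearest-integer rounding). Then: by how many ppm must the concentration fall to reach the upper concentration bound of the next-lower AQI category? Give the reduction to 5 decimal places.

0.04018

O₃: row 0.10607–0.16658 (AQI 101–150). (150−101)·(0.14624−0.10607)/(0.16658−0.10607) + 101 = 49·0.04017/0.06051 + 101 ≈ 133.53 → 134.
Current AQI 134 is in the Unhealthy for Sensitive Groups range (101–150). The next-lower category tops out at AQI 100, whose upper concentration bound is 0.10606 ppm.
Reduction needed = 0.14624 − 0.10606 = 0.04018 ppm.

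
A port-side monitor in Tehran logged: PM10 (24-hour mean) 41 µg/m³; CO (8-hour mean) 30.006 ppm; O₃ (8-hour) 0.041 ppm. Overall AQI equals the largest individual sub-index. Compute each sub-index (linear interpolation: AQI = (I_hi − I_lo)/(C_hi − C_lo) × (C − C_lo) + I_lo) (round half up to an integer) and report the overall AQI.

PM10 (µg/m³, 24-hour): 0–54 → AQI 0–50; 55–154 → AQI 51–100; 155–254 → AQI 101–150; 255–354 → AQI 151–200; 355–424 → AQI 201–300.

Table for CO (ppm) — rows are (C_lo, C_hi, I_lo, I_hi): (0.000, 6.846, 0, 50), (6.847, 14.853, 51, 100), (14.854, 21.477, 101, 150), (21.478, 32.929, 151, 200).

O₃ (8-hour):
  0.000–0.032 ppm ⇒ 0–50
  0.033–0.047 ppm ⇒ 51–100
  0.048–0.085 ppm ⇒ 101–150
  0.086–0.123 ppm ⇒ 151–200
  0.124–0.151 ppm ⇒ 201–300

PM10: 41 ∈ [0, 54] ↔ index [0, 50].
0 + (41−0)·(50−0)/(54−0) = 0 + 41·50/54 ≈ 37.96, so AQI = 38.
CO: row 21.478–32.929 (AQI 151–200). (200−151)·(30.006−21.478)/(32.929−21.478) + 151 = 49·8.528/11.451 + 151 ≈ 187.49 → 187.
O₃: 0.041 lies in 0.033–0.047, so I_lo=51, I_hi=100, C_lo=0.033, C_hi=0.047.
(100−51)/(0.047−0.033) × (0.041−0.033) + 51 = 49/0.014 × 0.008 + 51 ≈ 79.00 → 79.
Sub-indices: PM10→38, CO→187, O₃→79. Overall AQI = max = 187; dominant pollutant is CO.
AQI 187: Unhealthy.

187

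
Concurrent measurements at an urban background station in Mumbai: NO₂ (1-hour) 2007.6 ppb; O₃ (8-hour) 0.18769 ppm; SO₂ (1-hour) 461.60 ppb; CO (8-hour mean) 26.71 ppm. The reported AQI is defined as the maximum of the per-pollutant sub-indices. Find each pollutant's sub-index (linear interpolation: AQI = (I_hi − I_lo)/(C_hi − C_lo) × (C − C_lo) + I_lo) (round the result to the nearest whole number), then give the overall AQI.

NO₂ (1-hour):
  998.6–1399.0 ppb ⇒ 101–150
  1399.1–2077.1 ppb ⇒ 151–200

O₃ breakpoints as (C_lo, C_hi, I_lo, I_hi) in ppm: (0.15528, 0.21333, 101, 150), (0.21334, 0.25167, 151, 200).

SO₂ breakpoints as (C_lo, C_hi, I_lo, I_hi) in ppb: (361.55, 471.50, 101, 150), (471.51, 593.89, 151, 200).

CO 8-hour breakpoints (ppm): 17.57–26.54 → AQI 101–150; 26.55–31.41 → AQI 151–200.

195

NO₂: row 1399.1–2077.1 (AQI 151–200). (200−151)·(2007.6−1399.1)/(2077.1−1399.1) + 151 = 49·608.5/678.0 + 151 ≈ 194.98 → 195.
O₃: 0.18769 lies in 0.15528–0.21333, so I_lo=101, I_hi=150, C_lo=0.15528, C_hi=0.21333.
(150−101)/(0.21333−0.15528) × (0.18769−0.15528) + 101 = 49/0.05805 × 0.03241 + 101 ≈ 128.36 → 128.
SO₂: row 361.55–471.50 (AQI 101–150). (150−101)·(461.60−361.55)/(471.50−361.55) + 101 = 49·100.05/109.95 + 101 ≈ 145.59 → 146.
CO 26.71: bracket 26.55–31.41 → index 151–200; slope 49/4.86, offset 0.16.
AQI = 151 + 49/4.86·0.16 ≈ 152.61 ⇒ 153.
Sub-indices: NO₂→195, O₃→128, SO₂→146, CO→153. Overall AQI = max = 195; dominant pollutant is NO₂.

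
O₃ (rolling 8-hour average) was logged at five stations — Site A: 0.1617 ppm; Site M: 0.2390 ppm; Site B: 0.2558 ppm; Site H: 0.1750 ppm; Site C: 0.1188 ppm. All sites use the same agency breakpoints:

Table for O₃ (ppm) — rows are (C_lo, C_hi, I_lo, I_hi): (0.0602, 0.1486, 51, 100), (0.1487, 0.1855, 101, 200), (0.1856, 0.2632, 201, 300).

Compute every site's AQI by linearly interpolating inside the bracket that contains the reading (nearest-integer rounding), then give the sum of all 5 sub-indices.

951

Site A 0.1617: bracket 0.1487–0.1855 → index 101–200; slope 99/0.0368, offset 0.0130.
AQI = 101 + 99/0.0368·0.0130 ≈ 135.97 ⇒ 136.
Site M 0.2390: bracket 0.1856–0.2632 → index 201–300; slope 99/0.0776, offset 0.0534.
AQI = 201 + 99/0.0776·0.0534 ≈ 269.13 ⇒ 269.
Site B: row 0.1856–0.2632 (AQI 201–300). (300−201)·(0.2558−0.1856)/(0.2632−0.1856) + 201 = 99·0.0702/0.0776 + 201 ≈ 290.56 → 291.
Site H: row 0.1487–0.1855 (AQI 101–200). (200−101)·(0.1750−0.1487)/(0.1855−0.1487) + 101 = 99·0.0263/0.0368 + 101 ≈ 171.75 → 172.
Site C: row 0.0602–0.1486 (AQI 51–100). (100−51)·(0.1188−0.0602)/(0.1486−0.0602) + 51 = 49·0.0586/0.0884 + 51 ≈ 83.48 → 83.
AQIs: Site A=136, Site M=269, Site B=291, Site H=172, Site C=83. Sum = 136 + 269 + 291 + 172 + 83 = 951.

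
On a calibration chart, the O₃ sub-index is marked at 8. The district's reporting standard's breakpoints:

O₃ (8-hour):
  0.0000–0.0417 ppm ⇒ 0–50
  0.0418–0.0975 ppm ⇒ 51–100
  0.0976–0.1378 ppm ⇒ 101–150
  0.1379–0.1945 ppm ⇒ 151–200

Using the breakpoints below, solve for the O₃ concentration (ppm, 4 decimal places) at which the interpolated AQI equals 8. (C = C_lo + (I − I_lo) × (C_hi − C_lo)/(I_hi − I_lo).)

0.0067

AQI 8 lies in the 0–50 band, which corresponds to 0.0000–0.0417 ppm.
C = 0.0000 + (8−0)×(0.0417−0.0000)/(50−0) = 0.0000 + 8×0.0417/50 ≈ 0.006672 ppm → 0.0067 ppm to 4 dp.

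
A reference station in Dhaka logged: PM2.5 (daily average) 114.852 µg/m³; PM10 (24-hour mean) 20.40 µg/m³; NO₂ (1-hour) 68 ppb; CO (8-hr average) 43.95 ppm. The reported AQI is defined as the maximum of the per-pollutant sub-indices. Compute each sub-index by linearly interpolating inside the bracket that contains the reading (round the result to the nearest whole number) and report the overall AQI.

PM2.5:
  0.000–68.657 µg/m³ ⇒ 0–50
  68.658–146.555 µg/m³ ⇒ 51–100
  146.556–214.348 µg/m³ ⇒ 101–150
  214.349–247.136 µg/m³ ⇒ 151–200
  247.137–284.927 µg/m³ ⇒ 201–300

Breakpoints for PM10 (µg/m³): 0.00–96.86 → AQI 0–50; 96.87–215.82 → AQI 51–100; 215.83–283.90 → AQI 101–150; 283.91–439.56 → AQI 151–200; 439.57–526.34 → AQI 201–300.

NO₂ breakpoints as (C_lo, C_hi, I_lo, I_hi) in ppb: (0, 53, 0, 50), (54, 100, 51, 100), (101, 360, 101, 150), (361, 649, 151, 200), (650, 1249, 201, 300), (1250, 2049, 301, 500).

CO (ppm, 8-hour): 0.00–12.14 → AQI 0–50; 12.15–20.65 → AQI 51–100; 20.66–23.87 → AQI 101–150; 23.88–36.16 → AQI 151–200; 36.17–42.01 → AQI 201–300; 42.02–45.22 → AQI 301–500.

421

PM2.5: row 68.658–146.555 (AQI 51–100). (100−51)·(114.852−68.658)/(146.555−68.658) + 51 = 49·46.194/77.897 + 51 ≈ 80.06 → 80.
PM10: 20.40 ∈ [0.00, 96.86] ↔ index [0, 50].
0 + (20.40−0.00)·(50−0)/(96.86−0.00) = 0 + 20.40·50/96.86 ≈ 10.53, so AQI = 11.
NO₂: 68 lies in 54–100, so I_lo=51, I_hi=100, C_lo=54, C_hi=100.
(100−51)/(100−54) × (68−54) + 51 = 49/46 × 14 + 51 ≈ 65.91 → 66.
CO: row 42.02–45.22 (AQI 301–500). (500−301)·(43.95−42.02)/(45.22−42.02) + 301 = 199·1.93/3.20 + 301 ≈ 421.02 → 421.
Sub-indices: PM2.5→80, PM10→11, NO₂→66, CO→421. Overall AQI = max = 421; dominant pollutant is CO.
AQI 421: Hazardous.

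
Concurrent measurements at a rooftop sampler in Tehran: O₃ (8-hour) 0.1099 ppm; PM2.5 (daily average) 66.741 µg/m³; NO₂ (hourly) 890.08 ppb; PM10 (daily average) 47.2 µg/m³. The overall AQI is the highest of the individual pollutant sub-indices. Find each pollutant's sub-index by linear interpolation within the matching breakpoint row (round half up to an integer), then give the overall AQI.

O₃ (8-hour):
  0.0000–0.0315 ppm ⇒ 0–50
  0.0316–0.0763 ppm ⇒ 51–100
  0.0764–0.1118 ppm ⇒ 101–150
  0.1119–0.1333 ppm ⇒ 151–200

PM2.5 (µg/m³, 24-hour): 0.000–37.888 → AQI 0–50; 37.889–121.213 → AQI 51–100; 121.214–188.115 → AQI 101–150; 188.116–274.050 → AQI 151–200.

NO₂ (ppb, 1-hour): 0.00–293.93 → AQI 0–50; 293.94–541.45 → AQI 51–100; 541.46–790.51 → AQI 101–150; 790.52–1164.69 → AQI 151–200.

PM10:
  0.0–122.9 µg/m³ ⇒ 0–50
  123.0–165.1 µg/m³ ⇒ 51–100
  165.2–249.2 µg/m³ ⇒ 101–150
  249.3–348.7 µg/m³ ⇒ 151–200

O₃: 0.1099 ∈ [0.0764, 0.1118] ↔ index [101, 150].
101 + (0.1099−0.0764)·(150−101)/(0.1118−0.0764) = 101 + 0.0335·49/0.0354 ≈ 147.37, so AQI = 147.
PM2.5: row 37.889–121.213 (AQI 51–100). (100−51)·(66.741−37.889)/(121.213−37.889) + 51 = 49·28.852/83.324 + 51 ≈ 67.97 → 68.
NO₂: 890.08 lies in 790.52–1164.69, so I_lo=151, I_hi=200, C_lo=790.52, C_hi=1164.69.
(200−151)/(1164.69−790.52) × (890.08−790.52) + 151 = 49/374.17 × 99.56 + 151 ≈ 164.04 → 164.
PM10 47.2: bracket 0.0–122.9 → index 0–50; slope 50/122.9, offset 47.2.
AQI = 0 + 50/122.9·47.2 ≈ 19.20 ⇒ 19.
Sub-indices: O₃→147, PM2.5→68, NO₂→164, PM10→19. Overall AQI = max = 164; dominant pollutant is NO₂.

164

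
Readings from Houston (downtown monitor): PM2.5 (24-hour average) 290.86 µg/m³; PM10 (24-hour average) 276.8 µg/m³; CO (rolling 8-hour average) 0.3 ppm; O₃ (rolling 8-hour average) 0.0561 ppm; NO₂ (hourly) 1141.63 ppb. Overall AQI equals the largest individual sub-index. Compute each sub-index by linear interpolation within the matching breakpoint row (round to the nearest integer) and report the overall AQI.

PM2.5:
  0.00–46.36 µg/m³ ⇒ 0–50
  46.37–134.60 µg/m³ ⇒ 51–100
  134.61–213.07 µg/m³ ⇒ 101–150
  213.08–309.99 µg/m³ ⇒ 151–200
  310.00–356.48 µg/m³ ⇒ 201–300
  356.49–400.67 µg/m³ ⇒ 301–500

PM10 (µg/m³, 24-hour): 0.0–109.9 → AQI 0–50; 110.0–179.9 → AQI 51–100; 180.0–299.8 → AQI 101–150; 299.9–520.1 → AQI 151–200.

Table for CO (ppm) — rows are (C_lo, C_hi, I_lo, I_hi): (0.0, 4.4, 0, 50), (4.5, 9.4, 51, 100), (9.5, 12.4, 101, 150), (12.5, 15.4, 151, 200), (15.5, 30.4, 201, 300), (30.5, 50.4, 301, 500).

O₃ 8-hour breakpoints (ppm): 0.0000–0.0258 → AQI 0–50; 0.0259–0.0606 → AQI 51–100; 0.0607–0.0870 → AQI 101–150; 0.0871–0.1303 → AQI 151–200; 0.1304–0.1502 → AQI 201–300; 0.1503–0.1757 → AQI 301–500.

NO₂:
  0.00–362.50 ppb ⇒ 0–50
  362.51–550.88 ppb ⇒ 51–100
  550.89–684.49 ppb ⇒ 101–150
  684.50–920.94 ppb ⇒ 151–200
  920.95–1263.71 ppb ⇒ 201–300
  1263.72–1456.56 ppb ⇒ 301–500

265

PM2.5: 290.86 lies in 213.08–309.99, so I_lo=151, I_hi=200, C_lo=213.08, C_hi=309.99.
(200−151)/(309.99−213.08) × (290.86−213.08) + 151 = 49/96.91 × 77.78 + 151 ≈ 190.33 → 190.
PM10: 276.8 lies in 180.0–299.8, so I_lo=101, I_hi=150, C_lo=180.0, C_hi=299.8.
(150−101)/(299.8−180.0) × (276.8−180.0) + 101 = 49/119.8 × 96.8 + 101 ≈ 140.59 → 141.
CO 0.3: bracket 0.0–4.4 → index 0–50; slope 50/4.4, offset 0.3.
AQI = 0 + 50/4.4·0.3 ≈ 3.41 ⇒ 3.
O₃: 0.0561 lies in 0.0259–0.0606, so I_lo=51, I_hi=100, C_lo=0.0259, C_hi=0.0606.
(100−51)/(0.0606−0.0259) × (0.0561−0.0259) + 51 = 49/0.0347 × 0.0302 + 51 ≈ 93.65 → 94.
NO₂: 1141.63 ∈ [920.95, 1263.71] ↔ index [201, 300].
201 + (1141.63−920.95)·(300−201)/(1263.71−920.95) = 201 + 220.68·99/342.76 ≈ 264.74, so AQI = 265.
Sub-indices: PM2.5→190, PM10→141, CO→3, O₃→94, NO₂→265. Overall AQI = max = 265; dominant pollutant is NO₂.
AQI 265: Very Unhealthy.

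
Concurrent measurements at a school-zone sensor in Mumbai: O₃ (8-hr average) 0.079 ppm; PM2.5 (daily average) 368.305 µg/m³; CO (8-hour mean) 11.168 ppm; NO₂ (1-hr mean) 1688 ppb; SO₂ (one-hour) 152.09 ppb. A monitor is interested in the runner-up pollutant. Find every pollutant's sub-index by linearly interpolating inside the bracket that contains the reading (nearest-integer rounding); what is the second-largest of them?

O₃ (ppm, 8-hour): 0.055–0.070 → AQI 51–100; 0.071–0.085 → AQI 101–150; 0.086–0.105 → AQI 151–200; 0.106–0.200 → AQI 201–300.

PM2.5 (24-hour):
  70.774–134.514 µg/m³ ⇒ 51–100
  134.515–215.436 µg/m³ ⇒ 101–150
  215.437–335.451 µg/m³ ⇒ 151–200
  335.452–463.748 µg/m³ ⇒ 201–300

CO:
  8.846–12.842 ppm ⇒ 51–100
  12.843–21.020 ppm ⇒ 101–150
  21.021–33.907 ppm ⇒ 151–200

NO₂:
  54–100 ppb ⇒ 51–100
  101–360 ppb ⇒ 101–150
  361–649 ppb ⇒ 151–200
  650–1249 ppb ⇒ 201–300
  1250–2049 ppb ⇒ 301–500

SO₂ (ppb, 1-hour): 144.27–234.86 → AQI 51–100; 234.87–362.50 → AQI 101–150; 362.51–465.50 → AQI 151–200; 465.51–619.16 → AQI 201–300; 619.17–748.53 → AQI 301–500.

226

O₃: row 0.071–0.085 (AQI 101–150). (150−101)·(0.079−0.071)/(0.085−0.071) + 101 = 49·0.008/0.014 + 101 ≈ 129.00 → 129.
PM2.5: row 335.452–463.748 (AQI 201–300). (300−201)·(368.305−335.452)/(463.748−335.452) + 201 = 99·32.853/128.296 + 201 ≈ 226.35 → 226.
CO 11.168: bracket 8.846–12.842 → index 51–100; slope 49/3.996, offset 2.322.
AQI = 51 + 49/3.996·2.322 ≈ 79.47 ⇒ 79.
NO₂: 1688 lies in 1250–2049, so I_lo=301, I_hi=500, C_lo=1250, C_hi=2049.
(500−301)/(2049−1250) × (1688−1250) + 301 = 199/799 × 438 + 301 ≈ 410.09 → 410.
SO₂ 152.09: bracket 144.27–234.86 → index 51–100; slope 49/90.59, offset 7.82.
AQI = 51 + 49/90.59·7.82 ≈ 55.23 ⇒ 55.
Sub-indices: O₃→129, PM2.5→226, CO→79, NO₂→410, SO₂→55. Ranked high→low: 410, 226, 129, 79, 55. Second-highest sub-index = 226.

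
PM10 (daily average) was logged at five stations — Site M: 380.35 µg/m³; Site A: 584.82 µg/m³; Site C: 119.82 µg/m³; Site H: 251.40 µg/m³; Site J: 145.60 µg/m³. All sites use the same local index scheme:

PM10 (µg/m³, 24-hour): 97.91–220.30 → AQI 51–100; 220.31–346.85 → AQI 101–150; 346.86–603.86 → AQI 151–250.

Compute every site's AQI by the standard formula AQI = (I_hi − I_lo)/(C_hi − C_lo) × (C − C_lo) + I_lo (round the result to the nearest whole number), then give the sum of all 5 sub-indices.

650

Site M: row 346.86–603.86 (AQI 151–250). (250−151)·(380.35−346.86)/(603.86−346.86) + 151 = 99·33.49/257.00 + 151 ≈ 163.90 → 164.
Site A: 584.82 ∈ [346.86, 603.86] ↔ index [151, 250].
151 + (584.82−346.86)·(250−151)/(603.86−346.86) = 151 + 237.96·99/257.00 ≈ 242.67, so AQI = 243.
Site C: 119.82 ∈ [97.91, 220.30] ↔ index [51, 100].
51 + (119.82−97.91)·(100−51)/(220.30−97.91) = 51 + 21.91·49/122.39 ≈ 59.77, so AQI = 60.
Site H: 251.40 ∈ [220.31, 346.85] ↔ index [101, 150].
101 + (251.40−220.31)·(150−101)/(346.85−220.31) = 101 + 31.09·49/126.54 ≈ 113.04, so AQI = 113.
Site J 145.60: bracket 97.91–220.30 → index 51–100; slope 49/122.39, offset 47.69.
AQI = 51 + 49/122.39·47.69 ≈ 70.09 ⇒ 70.
AQIs: Site M=164, Site A=243, Site C=60, Site H=113, Site J=70. Sum = 164 + 243 + 60 + 113 + 70 = 650.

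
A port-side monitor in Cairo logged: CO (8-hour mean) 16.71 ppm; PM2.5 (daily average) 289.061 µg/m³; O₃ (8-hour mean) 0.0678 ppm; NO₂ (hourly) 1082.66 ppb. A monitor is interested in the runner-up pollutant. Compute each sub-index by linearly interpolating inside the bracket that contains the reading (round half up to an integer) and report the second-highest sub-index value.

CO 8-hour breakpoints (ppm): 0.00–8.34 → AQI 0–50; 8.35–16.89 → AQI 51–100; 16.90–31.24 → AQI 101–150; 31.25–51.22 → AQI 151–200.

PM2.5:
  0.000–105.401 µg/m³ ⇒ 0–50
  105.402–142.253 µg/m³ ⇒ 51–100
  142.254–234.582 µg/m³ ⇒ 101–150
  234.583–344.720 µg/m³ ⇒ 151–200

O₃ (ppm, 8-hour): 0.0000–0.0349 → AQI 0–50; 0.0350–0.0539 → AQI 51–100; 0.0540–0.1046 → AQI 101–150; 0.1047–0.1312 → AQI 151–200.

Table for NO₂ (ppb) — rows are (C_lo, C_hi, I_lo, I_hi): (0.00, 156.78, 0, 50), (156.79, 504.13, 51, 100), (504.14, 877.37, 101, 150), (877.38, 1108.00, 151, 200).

175

CO: 16.71 lies in 8.35–16.89, so I_lo=51, I_hi=100, C_lo=8.35, C_hi=16.89.
(100−51)/(16.89−8.35) × (16.71−8.35) + 51 = 49/8.54 × 8.36 + 51 ≈ 98.97 → 99.
PM2.5 289.061: bracket 234.583–344.720 → index 151–200; slope 49/110.137, offset 54.478.
AQI = 151 + 49/110.137·54.478 ≈ 175.24 ⇒ 175.
O₃: 0.0678 ∈ [0.0540, 0.1046] ↔ index [101, 150].
101 + (0.0678−0.0540)·(150−101)/(0.1046−0.0540) = 101 + 0.0138·49/0.0506 ≈ 114.36, so AQI = 114.
NO₂: 1082.66 lies in 877.38–1108.00, so I_lo=151, I_hi=200, C_lo=877.38, C_hi=1108.00.
(200−151)/(1108.00−877.38) × (1082.66−877.38) + 151 = 49/230.62 × 205.28 + 151 ≈ 194.62 → 195.
Sub-indices: CO→99, PM2.5→175, O₃→114, NO₂→195. Ranked high→low: 195, 175, 114, 99. Second-highest sub-index = 175.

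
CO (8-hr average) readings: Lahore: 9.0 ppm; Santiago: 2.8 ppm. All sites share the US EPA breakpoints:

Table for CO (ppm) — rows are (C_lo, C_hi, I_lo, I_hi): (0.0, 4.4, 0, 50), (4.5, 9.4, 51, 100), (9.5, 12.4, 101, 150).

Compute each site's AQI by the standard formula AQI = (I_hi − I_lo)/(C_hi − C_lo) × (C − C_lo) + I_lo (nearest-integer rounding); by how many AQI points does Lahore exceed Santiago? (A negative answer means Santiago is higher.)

64

Lahore: 9.0 lies in 4.5–9.4, so I_lo=51, I_hi=100, C_lo=4.5, C_hi=9.4.
(100−51)/(9.4−4.5) × (9.0−4.5) + 51 = 49/4.9 × 4.5 + 51 ≈ 96.00 → 96.
Santiago 2.8: bracket 0.0–4.4 → index 0–50; slope 50/4.4, offset 2.8.
AQI = 0 + 50/4.4·2.8 ≈ 31.82 ⇒ 32.
AQIs: Lahore=96, Santiago=32. Lahore (96) − Santiago (32) = 64.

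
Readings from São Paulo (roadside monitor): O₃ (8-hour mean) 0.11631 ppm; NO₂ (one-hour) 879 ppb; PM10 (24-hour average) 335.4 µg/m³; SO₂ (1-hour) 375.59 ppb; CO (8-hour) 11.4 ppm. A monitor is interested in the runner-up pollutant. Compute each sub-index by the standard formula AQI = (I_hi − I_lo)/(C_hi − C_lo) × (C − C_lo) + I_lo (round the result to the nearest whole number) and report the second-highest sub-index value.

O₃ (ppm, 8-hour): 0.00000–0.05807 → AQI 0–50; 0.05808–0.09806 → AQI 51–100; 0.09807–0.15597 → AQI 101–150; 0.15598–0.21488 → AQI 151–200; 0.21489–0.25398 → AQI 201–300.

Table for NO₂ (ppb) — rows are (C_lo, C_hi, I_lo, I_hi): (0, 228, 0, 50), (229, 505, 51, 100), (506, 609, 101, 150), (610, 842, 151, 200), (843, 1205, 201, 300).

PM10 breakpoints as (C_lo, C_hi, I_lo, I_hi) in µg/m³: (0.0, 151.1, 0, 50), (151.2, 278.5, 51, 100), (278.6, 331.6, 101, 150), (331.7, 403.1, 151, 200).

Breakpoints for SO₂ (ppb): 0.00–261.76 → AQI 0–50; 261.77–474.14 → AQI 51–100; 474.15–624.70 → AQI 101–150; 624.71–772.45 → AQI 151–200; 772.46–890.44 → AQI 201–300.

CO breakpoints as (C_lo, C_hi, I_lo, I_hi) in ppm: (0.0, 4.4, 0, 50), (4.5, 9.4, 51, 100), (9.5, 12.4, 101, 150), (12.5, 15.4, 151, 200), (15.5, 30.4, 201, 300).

O₃: 0.11631 lies in 0.09807–0.15597, so I_lo=101, I_hi=150, C_lo=0.09807, C_hi=0.15597.
(150−101)/(0.15597−0.09807) × (0.11631−0.09807) + 101 = 49/0.05790 × 0.01824 + 101 ≈ 116.44 → 116.
NO₂ 879: bracket 843–1205 → index 201–300; slope 99/362, offset 36.
AQI = 201 + 99/362·36 ≈ 210.85 ⇒ 211.
PM10 335.4: bracket 331.7–403.1 → index 151–200; slope 49/71.4, offset 3.7.
AQI = 151 + 49/71.4·3.7 ≈ 153.54 ⇒ 154.
SO₂: 375.59 lies in 261.77–474.14, so I_lo=51, I_hi=100, C_lo=261.77, C_hi=474.14.
(100−51)/(474.14−261.77) × (375.59−261.77) + 51 = 49/212.37 × 113.82 + 51 ≈ 77.26 → 77.
CO: row 9.5–12.4 (AQI 101–150). (150−101)·(11.4−9.5)/(12.4−9.5) + 101 = 49·1.9/2.9 + 101 ≈ 133.10 → 133.
Sub-indices: O₃→116, NO₂→211, PM10→154, SO₂→77, CO→133. Ranked high→low: 211, 154, 133, 116, 77. Second-highest sub-index = 154.

154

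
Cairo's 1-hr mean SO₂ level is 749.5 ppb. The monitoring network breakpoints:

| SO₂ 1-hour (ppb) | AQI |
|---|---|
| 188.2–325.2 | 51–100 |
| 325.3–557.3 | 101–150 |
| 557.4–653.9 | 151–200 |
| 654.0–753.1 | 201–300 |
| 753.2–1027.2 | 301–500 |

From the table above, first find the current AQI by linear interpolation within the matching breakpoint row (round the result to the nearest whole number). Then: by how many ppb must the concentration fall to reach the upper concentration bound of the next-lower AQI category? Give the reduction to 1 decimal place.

SO₂ 749.5: bracket 654.0–753.1 → index 201–300; slope 99/99.1, offset 95.5.
AQI = 201 + 99/99.1·95.5 ≈ 296.40 ⇒ 296.
Current AQI 296 is in the Very Unhealthy range (201–300). The next-lower category tops out at AQI 200, whose upper concentration bound is 653.9 ppb.
Reduction needed = 749.5 − 653.9 = 95.6 ppb.

95.6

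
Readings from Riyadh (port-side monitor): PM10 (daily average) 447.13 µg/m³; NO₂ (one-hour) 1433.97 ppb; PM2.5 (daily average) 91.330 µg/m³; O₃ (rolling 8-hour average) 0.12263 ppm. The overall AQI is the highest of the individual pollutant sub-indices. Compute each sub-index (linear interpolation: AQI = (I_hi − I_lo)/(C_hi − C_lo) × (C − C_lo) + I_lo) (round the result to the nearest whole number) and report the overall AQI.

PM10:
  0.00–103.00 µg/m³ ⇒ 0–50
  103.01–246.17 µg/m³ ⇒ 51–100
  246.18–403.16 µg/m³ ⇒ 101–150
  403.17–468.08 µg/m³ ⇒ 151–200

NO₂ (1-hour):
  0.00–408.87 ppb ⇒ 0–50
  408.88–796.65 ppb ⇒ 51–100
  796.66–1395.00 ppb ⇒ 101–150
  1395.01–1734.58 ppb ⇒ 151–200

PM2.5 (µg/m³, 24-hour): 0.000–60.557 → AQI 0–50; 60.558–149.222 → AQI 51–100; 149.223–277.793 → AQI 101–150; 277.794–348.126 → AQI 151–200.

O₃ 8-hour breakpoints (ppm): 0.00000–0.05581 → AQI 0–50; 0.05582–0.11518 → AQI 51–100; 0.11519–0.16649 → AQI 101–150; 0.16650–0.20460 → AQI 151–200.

184

PM10: 447.13 ∈ [403.17, 468.08] ↔ index [151, 200].
151 + (447.13−403.17)·(200−151)/(468.08−403.17) = 151 + 43.96·49/64.91 ≈ 184.19, so AQI = 184.
NO₂ 1433.97: bracket 1395.01–1734.58 → index 151–200; slope 49/339.57, offset 38.96.
AQI = 151 + 49/339.57·38.96 ≈ 156.62 ⇒ 157.
PM2.5: row 60.558–149.222 (AQI 51–100). (100−51)·(91.330−60.558)/(149.222−60.558) + 51 = 49·30.772/88.664 + 51 ≈ 68.01 → 68.
O₃: row 0.11519–0.16649 (AQI 101–150). (150−101)·(0.12263−0.11519)/(0.16649−0.11519) + 101 = 49·0.00744/0.05130 + 101 ≈ 108.11 → 108.
Sub-indices: PM10→184, NO₂→157, PM2.5→68, O₃→108. Overall AQI = max = 184; dominant pollutant is PM10.
AQI 184: Unhealthy.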